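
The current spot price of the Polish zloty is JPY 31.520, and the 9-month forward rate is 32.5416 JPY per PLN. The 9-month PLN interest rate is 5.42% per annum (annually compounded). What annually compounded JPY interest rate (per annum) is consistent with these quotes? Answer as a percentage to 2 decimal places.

T = 9/12 years.
F/S = 32.5416/31.52 = 1.0324112 = (growth of JPY) / (growth of PLN).
The PLN side grows by (1 + 0.0542)^(9/12) = 1.0403806.
That pins the JPY growth at 1.0741006.
r = 1.0741006^(12/9) − 1 = 0.100002 → 10.00%.

10.00%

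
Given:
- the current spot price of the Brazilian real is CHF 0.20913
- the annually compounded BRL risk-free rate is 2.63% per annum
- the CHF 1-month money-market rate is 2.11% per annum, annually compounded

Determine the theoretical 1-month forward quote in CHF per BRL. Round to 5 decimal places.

T = 1/12 years.
CHF accumulates by (1 + 0.0211)^(1/12) = 1.0017416.
BRL growth factor: (1 + 0.0263)^(1/12) = 1.0021657.
So F = 0.20913 × 1.0017416 / 1.0021657 = 0.2090415 (CHF/BRL).

0.20904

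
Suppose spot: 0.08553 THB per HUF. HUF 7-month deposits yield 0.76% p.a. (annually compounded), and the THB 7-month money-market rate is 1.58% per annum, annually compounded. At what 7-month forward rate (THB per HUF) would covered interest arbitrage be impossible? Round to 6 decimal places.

0.085935

T = 7/12 years.
THB growth factor: (1 + 0.0158)^(7/12) = 1.0091866.
HUF accumulates by (1 + 0.0076)^(7/12) = 1.0044263.
Forward (THB per HUF) = 0.08553 × 1.0091866 / 1.0044263 = 0.08593535.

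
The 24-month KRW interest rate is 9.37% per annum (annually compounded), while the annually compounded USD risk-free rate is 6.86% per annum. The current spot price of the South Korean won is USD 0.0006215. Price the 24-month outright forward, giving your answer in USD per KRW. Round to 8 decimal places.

0.00059330

T = 2 years.
USD growth factor: (1 + 0.0686)^2 = 1.141906.
KRW accumulates by (1 + 0.0937)^2 = 1.1961797.
So F = 0.0006215 × 1.141906 / 1.1961797 = 0.0005933010 (USD/KRW).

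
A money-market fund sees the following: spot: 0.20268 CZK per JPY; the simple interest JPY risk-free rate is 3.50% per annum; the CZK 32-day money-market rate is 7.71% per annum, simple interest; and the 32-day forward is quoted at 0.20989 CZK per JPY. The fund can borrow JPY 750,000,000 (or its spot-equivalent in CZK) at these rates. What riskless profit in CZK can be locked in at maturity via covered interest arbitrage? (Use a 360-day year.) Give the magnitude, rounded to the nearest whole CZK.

CZK 4,855,468

T = 32/360 years.
Route A — deposit JPY, sell forward: 750,000,000 × 1.00311111111 × 0.20989 = CZK 157,907,243.33.
Route B — convert at spot, deposit CZK: 750,000,000 × 0.20268 × 1.00685333333 = CZK 153,051,775.20.
The quoted forward overvalues JPY, so borrow CZK, buy JPY at spot, deposit the JPY at 3.50%, and sell the proceeds forward at 0.20989.
Profit = 157,907,243.33 − 153,051,775.20 = CZK 4,855,468.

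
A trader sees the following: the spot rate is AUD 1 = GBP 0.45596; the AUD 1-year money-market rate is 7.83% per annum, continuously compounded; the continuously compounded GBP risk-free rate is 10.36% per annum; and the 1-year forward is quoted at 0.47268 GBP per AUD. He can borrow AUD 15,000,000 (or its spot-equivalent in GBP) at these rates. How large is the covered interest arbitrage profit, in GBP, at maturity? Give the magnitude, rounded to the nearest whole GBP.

T = 1 year.
Keep in AUD, deliver into the forward: 15,000,000·1.081447044·0.47268 = GBP 7,667,675.83.
Swap to GBP now, deposit: 15,000,000·0.45596·1.109156703 = GBP 7,585,966.35.
The quoted forward overvalues AUD, so borrow GBP, buy AUD at spot, deposit the AUD at 7.83%, and sell the proceeds forward at 0.47268.
The gap between the two covered legs is GBP 81,709.

GBP 81,709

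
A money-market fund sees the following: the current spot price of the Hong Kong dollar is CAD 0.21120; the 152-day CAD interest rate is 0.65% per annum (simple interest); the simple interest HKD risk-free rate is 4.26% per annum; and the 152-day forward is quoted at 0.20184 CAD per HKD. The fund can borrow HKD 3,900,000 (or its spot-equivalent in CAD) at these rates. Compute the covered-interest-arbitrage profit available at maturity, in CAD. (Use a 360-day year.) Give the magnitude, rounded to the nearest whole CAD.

T = 152/360 years.
Invest the HKD and cover forward: 3,900,000 × 1.01798667 × 0.20184 = CAD 801,334.67.
Convert at spot and invest in CAD: 3,900,000 × 0.21120 × 1.00274444 = CAD 825,940.54.
The quoted forward undervalues HKD, so borrow HKD, convert to CAD at spot, deposit the CAD at 0.65%, and buy HKD forward at 0.20184 to cover the loan.
Arbitrage profit = |801,334.67 − 825,940.54| = CAD 24,606.

CAD 24,606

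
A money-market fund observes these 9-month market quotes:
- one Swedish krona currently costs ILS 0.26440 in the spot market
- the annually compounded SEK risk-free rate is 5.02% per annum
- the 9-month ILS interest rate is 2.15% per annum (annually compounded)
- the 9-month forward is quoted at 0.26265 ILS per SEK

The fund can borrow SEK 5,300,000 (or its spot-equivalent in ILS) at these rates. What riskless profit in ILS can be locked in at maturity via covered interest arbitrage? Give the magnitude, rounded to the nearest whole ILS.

T = 9/12 years.
Invest the SEK and cover forward: 5,300,000 × 1.037418553 × 0.26265 = ILS 1,444,133.31.
Convert at spot and invest in ILS: 5,300,000 × 0.26440 × 1.016082048 = ILS 1,423,856.10.
The quoted forward overvalues SEK, so borrow ILS, buy SEK at spot, deposit the SEK at 5.02%, and sell the proceeds forward at 0.26265.
Profit = 1,444,133.31 − 1,423,856.10 = ILS 20,277.

ILS 20,277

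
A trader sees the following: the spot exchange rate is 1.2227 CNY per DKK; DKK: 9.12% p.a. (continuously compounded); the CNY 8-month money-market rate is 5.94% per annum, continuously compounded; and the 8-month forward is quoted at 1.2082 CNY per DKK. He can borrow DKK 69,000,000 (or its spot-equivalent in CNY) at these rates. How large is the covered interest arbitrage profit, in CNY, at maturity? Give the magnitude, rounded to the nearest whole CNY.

T = 8/12 years.
Keep in DKK, deliver into the forward: 69,000,000·1.0626863557·1.2082 = CNY 88,591,698.19.
Swap to CNY now, deposit: 69,000,000·1.2227·1.0403945331 = CNY 87,774,237.30.
The quoted forward overvalues DKK, so borrow CNY, buy DKK at spot, deposit the DKK at 9.12%, and sell the proceeds forward at 1.2082.
The gap between the two covered legs is CNY 817,461.

CNY 817,461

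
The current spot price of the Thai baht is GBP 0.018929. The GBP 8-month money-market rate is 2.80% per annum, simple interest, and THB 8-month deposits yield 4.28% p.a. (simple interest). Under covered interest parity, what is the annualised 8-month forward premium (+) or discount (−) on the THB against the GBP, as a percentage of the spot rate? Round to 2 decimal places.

T = 8/12 years.
No-arbitrage forward: 0.018929 × 1.0186667 / 1.0285333 = 0.018747416 GBP/THB.
Annualised premium = (F − S)/S × (1/T) = (0.018747416 − 0.018929)/0.018929 ÷ (8/12) = -1.44%.

-1.44%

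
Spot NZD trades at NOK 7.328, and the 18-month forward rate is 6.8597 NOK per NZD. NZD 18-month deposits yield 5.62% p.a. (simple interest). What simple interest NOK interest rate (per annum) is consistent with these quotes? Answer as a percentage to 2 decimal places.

1.00%

T = 18/12 years.
F/S = 6.8597/7.328 = 0.9360944 = (growth of NOK) / (growth of NZD).
The NZD side grows by 1 + 0.0562×18/12 = 1.084300.
Hence g_NOK = 1.0150072.
(1.0150072 − 1)/T = 0.010005, i.e. 1.00%.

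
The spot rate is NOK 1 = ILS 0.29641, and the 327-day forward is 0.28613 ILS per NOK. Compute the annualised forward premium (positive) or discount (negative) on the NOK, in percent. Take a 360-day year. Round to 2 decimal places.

T = 327/360 years.
NOK trades forward at -3.46817% vs spot over the period.
Annualise by dividing by T: -0.0346817 / (327/360) = -0.038182 → -3.82%.

-3.82%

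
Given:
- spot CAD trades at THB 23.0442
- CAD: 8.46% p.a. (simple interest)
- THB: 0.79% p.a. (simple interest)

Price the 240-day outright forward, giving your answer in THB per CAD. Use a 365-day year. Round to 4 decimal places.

21.9433

T = 240/365 years.
Growth of 1 THB over T: 1 + 0.0079×240/365 = 1.00519452.
CAD growth factor: 1 + 0.0846×240/365 = 1.0556274.
Forward (THB per CAD) = 23.0442 × 1.00519452 / 1.0556274 = 21.943257.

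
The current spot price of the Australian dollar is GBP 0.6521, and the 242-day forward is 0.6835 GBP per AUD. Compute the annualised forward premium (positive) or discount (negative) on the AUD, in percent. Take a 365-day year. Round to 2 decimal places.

T = 242/365 years.
AUD trades forward at +4.81521% vs spot over the period.
Annualise by dividing by T: 0.0481521 / (242/365) = 0.072626 → 7.26%.

+7.26%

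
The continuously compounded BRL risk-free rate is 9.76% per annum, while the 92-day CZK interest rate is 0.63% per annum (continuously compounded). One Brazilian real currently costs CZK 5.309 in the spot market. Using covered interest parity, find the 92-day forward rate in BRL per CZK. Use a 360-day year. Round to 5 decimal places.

0.19281

T = 92/360 years.
CZK accumulates by e^(0.0063×92/360) = 1.0016113.
BRL growth factor: e^(0.0976×92/360) = 1.0252559.
CIP: F = S · (grow CZK)/(grow BRL) = 5.309 × 1.0016113/1.0252559 = 5.186563 CZK per BRL.
Quoted the other way: 1/5.186563 = 0.19281 BRL per CZK.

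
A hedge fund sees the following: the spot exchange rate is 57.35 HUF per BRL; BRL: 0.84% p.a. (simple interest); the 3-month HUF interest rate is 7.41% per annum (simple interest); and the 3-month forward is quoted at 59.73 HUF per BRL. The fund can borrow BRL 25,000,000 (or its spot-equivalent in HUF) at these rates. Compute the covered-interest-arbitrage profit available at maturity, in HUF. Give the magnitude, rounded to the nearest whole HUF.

T = 3/12 years.
Route A — deposit BRL, sell forward: 25,000,000 × 1.002100 × 59.73 = HUF 1,496,385,825.00.
Route B — convert at spot, deposit HUF: 25,000,000 × 57.35 × 1.018525 = HUF 1,460,310,218.75.
The quoted forward overvalues BRL, so borrow HUF, buy BRL at spot, deposit the BRL at 0.84%, and sell the proceeds forward at 59.73.
Arbitrage profit = |1,496,385,825.00 − 1,460,310,218.75| = HUF 36,075,606.

HUF 36,075,606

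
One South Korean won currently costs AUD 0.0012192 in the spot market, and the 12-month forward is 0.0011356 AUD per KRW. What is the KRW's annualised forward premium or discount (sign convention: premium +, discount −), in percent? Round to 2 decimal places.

-6.86%

T = 1 year.
Period premium: (0.0011356 − 0.0012192)/0.0012192 = -0.0685696.
Annualise by dividing by T: -0.0685696 / 1 = -0.068570 → -6.86%.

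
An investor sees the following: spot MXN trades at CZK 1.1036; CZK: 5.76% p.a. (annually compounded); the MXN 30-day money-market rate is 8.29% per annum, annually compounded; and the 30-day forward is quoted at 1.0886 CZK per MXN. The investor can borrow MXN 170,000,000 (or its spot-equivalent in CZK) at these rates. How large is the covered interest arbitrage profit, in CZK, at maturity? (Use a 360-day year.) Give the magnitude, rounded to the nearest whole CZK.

CZK 2,195,283

T = 30/360 years.
Keep in MXN, deliver into the forward: 170,000,000·1.00665895857·1.0886 = CZK 186,294,320.19.
Swap to CZK now, deposit: 170,000,000·1.1036·1.00467775588 = CZK 188,489,603.14.
The quoted forward undervalues MXN, so borrow MXN, convert to CZK at spot, deposit the CZK at 5.76%, and buy MXN forward at 1.0886 to cover the loan.
The gap between the two covered legs is CZK 2,195,283.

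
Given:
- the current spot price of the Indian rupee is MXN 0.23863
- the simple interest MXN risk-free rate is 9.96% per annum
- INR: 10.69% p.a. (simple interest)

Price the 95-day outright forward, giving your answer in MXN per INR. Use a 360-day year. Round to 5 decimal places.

0.23818

T = 95/360 years.
Growth of 1 MXN over T: 1 + 0.0996×95/360 = 1.0262833.
INR accumulates by 1 + 0.1069×95/360 = 1.0282097.
CIP: F = S · (grow MXN)/(grow INR) = 0.23863 × 1.0262833/1.0282097 = 0.2381829 MXN per INR.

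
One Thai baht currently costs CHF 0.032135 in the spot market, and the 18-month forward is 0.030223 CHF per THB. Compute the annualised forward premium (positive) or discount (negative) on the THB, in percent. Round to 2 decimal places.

T = 18/12 years.
THB trades forward at -5.94990% vs spot over the period.
Annualise by dividing by T: -0.0594990 / (18/12) = -0.039666 → -3.97%.

-3.97%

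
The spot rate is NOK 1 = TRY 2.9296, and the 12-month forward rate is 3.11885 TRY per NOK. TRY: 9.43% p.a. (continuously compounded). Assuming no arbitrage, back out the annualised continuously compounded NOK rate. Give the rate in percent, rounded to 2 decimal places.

T = 1 year.
CIP gives F = S · g_TRY/g_NOK, so g_TRY/g_NOK = 3.11885/2.9296 = 1.0645993.
TRY growth factor: e^(0.0943×1) = 1.0988894.
That pins the NOK growth at 1.0322094.
Take logs: ln 1.0322094 / 1 = 0.031702, so 3.17%.

3.17%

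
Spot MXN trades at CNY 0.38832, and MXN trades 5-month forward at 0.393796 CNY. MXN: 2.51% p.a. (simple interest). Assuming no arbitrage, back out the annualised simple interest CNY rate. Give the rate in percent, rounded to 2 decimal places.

5.93%

T = 5/12 years.
CIP gives F = S · g_CNY/g_MXN, so g_CNY/g_MXN = 0.393796/0.38832 = 1.0141018.
MXN growth factor: 1 + 0.0251×5/12 = 1.0104583.
Hence g_CNY = 1.0247076.
r = (1.0247076 − 1)/(5/12) = 0.059298 → 5.93%.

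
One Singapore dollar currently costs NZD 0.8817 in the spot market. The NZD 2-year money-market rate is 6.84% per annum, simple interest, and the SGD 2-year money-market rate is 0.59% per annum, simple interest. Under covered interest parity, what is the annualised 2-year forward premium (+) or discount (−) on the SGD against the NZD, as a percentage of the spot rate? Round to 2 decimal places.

T = 2 years.
CIP forward (NZD per SGD) = 0.8817 × 1.136800/1.011800 = 0.9906272.
Annualised premium = (F − S)/S × (1/T) = (0.9906272 − 0.8817)/0.8817 ÷ 2 = 6.18%.

+6.18%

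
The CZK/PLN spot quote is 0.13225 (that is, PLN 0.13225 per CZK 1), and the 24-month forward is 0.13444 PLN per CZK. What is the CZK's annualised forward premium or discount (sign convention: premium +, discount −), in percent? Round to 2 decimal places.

T = 2 years.
Period premium: (0.13444 − 0.13225)/0.13225 = 0.0165595.
×(1/T) gives 0.83% p.a.

+0.83%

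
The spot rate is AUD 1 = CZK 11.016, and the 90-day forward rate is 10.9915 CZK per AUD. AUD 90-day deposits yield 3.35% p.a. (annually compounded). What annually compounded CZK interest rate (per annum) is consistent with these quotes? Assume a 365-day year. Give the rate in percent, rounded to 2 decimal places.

T = 90/365 years.
By CIP, F/S equals the CZK-to-AUD growth ratio: 10.9915/11.016 = 0.9977760.
AUD growth factor: (1 + 0.0335)^(90/365) = 1.008158.
So the CZK growth factor = 1.0059159.
Annualise: 1.0059159^(365/90) − 1 = 0.024210 = 2.42%.

2.42%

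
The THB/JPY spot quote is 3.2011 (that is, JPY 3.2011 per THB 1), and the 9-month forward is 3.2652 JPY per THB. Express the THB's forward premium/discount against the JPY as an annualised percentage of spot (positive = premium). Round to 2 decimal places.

T = 9/12 years.
THB trades forward at +2.00244% vs spot over the period.
×(1/T) gives 2.67% p.a.

+2.67%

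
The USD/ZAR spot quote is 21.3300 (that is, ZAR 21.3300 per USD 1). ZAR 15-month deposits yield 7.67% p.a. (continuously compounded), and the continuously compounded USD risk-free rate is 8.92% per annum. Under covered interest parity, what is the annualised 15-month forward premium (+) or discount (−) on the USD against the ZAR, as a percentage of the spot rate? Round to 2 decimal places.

T = 15/12 years.
F = S · g_ZAR/g_USD = 21.33 × 1.1006215/1.1179537 = 20.9993103.
(F − S)/S ÷ T = (20.9993103 − 21.33)/21.33/(15/12) = -0.012403 → -1.24%.

-1.24%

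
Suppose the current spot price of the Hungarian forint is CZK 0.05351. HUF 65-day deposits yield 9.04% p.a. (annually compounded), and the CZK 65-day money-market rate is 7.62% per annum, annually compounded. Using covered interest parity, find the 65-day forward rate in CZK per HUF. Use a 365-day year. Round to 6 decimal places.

T = 65/365 years.
CZK accumulates by (1 + 0.0762)^(65/365) = 1.0131636.
HUF accumulates by (1 + 0.0904)^(65/365) = 1.0155314.
So F = 0.05351 × 1.0131636 / 1.0155314 = 0.05338524 (CZK/HUF).

0.053385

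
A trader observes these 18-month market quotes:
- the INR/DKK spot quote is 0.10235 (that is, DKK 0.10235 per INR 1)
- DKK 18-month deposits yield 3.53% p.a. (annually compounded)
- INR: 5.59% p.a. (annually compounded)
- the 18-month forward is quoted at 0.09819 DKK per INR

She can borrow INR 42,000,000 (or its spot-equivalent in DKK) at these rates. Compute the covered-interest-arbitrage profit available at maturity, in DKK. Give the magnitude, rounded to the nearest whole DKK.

DKK 53,749

T = 18/12 years.
Route A — deposit INR, sell forward: 42,000,000 × 1.085011109 × 0.09819 = DKK 4,474,564.11.
Route B — convert at spot, deposit DKK: 42,000,000 × 0.10235 × 1.05341457 = DKK 4,528,313.21.
The quoted forward undervalues INR, so borrow INR, convert to DKK at spot, deposit the DKK at 3.53%, and buy INR forward at 0.09819 to cover the loan.
The gap between the two covered legs is DKK 53,749.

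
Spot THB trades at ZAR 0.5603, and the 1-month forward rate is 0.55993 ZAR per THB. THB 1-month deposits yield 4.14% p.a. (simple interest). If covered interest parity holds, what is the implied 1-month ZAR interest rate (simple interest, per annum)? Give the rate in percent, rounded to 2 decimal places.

T = 1/12 years.
CIP gives F = S · g_ZAR/g_THB, so g_ZAR/g_THB = 0.55993/0.5603 = 0.9993396.
THB growth factor: 1 + 0.0414×1/12 = 1.003450.
So the ZAR growth factor = 1.0027873.
r = (1.0027873 − 1)/(1/12) = 0.033448 → 3.34%.

3.34%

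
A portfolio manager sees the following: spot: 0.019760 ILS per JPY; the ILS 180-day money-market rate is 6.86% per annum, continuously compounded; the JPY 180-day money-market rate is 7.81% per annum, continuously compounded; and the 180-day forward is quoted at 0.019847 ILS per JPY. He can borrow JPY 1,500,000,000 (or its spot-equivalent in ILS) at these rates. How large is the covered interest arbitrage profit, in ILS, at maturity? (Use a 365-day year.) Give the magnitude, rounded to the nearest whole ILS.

ILS 279,601

T = 180/365 years.
Route A — deposit JPY, sell forward: 1,500,000,000 × 1.0392663884 × 0.019847 = ILS 30,939,480.02.
Route B — convert at spot, deposit ILS: 1,500,000,000 × 0.019760 × 1.034408884 = ILS 30,659,879.32.
The quoted forward overvalues JPY, so borrow ILS, buy JPY at spot, deposit the JPY at 7.81%, and sell the proceeds forward at 0.019847.
Arbitrage profit = |30,939,480.02 − 30,659,879.32| = ILS 279,601.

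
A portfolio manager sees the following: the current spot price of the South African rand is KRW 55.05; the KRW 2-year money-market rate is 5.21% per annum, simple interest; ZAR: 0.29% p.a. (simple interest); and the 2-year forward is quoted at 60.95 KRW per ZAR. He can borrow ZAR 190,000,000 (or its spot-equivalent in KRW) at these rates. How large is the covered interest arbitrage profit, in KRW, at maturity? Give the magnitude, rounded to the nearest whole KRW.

KRW 98,287,000

T = 2 years.
Keep in ZAR, deliver into the forward: 190,000,000·1.005800·60.95 = KRW 11,647,666,900.00.
Swap to KRW now, deposit: 190,000,000·55.05·1.104200 = KRW 11,549,379,900.00.
The quoted forward overvalues ZAR, so borrow KRW, buy ZAR at spot, deposit the ZAR at 0.29%, and sell the proceeds forward at 60.95.
Arbitrage profit = |11,647,666,900.00 − 11,549,379,900.00| = KRW 98,287,000.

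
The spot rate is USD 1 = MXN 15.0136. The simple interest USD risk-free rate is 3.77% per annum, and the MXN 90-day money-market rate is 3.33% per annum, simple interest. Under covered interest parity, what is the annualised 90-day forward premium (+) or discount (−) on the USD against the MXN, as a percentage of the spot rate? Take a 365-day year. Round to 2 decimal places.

-0.44%

T = 90/365 years.
F = S · g_MXN/g_USD = 15.0136 × 1.008211/1.0092959 = 14.9974618.
(F − S)/S ÷ T = (14.9974618 − 15.0136)/15.0136/(90/365) = -0.004359 → -0.44%.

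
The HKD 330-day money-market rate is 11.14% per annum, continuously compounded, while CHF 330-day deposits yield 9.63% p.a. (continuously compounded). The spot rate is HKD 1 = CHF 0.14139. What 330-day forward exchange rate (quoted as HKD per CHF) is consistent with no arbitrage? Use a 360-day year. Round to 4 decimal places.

T = 330/360 years.
Growth of 1 CHF over T: e^(0.0963×330/360) = 1.0922885.
HKD accumulates by e^(0.1114×330/360) = 1.1075127.
So F = 0.14139 × 1.0922885 / 1.1075127 = 0.1394464 (CHF/HKD).
Quoted the other way: 1/0.1394464 = 7.1712 HKD per CHF.

7.1712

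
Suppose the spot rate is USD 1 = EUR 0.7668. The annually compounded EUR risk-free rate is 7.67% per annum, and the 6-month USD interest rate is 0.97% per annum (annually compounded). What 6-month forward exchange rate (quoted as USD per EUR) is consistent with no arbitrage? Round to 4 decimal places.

T = 6/12 years.
Growth of 1 EUR over T: (1 + 0.0767)^(6/12) = 1.0376416.
Growth of 1 USD over T: (1 + 0.0097)^(6/12) = 1.0048383.
CIP: F = S · (grow EUR)/(grow USD) = 0.7668 × 1.0376416/1.0048383 = 0.7918325 EUR per USD.
Invert for USD per EUR: 1 / 0.7918325 = 1.2629.

1.2629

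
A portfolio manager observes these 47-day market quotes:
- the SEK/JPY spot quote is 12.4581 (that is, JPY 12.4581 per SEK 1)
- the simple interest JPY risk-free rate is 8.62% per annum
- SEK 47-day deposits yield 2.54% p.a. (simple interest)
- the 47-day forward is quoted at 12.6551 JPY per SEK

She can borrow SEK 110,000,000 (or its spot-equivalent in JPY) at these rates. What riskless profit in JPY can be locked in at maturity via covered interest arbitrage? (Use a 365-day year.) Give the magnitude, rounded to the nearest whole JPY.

JPY 11,012,028

T = 47/365 years.
Keep in SEK, deliver into the forward: 110,000,000·1.003270684932·12.6551 = JPY 1,396,613,992.94.
Swap to JPY now, deposit: 110,000,000·12.4581·1.011099726027 = JPY 1,385,601,964.65.
The quoted forward overvalues SEK, so borrow JPY, buy SEK at spot, deposit the SEK at 2.54%, and sell the proceeds forward at 12.6551.
Arbitrage profit = |1,396,613,992.94 − 1,385,601,964.65| = JPY 11,012,028.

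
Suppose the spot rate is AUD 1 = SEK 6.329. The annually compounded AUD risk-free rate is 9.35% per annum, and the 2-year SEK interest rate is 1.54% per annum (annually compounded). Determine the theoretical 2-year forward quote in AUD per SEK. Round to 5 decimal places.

T = 2 years.
SEK growth factor: (1 + 0.0154)^2 = 1.0310372.
AUD growth factor: (1 + 0.0935)^2 = 1.1957422.
CIP: F = S · (grow SEK)/(grow AUD) = 6.329 × 1.0310372/1.1957422 = 5.457225 SEK per AUD.
Quoted the other way: 1/5.457225 = 0.18324 AUD per SEK.

0.18324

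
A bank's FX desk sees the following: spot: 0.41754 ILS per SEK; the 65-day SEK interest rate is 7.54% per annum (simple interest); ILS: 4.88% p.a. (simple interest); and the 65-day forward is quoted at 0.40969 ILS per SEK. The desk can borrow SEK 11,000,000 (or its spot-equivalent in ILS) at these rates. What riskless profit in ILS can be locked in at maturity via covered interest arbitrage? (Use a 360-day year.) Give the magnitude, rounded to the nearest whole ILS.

T = 65/360 years.
Route A — deposit SEK, sell forward: 11,000,000 × 1.013613889 × 0.40969 = ILS 4,567,942.22.
Route B — convert at spot, deposit ILS: 11,000,000 × 0.41754 × 1.008811111 = ILS 4,633,408.90.
The quoted forward undervalues SEK, so borrow SEK, convert to ILS at spot, deposit the ILS at 4.88%, and buy SEK forward at 0.40969 to cover the loan.
The gap between the two covered legs is ILS 65,467.

ILS 65,467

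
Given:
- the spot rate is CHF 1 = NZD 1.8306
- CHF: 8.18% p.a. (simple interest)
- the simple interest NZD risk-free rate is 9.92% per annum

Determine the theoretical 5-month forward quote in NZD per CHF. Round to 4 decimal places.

1.8434

T = 5/12 years.
Growth of 1 NZD over T: 1 + 0.0992×5/12 = 1.0413333.
CHF growth factor: 1 + 0.0818×5/12 = 1.0340833.
So F = 1.8306 × 1.0413333 / 1.0340833 = 1.843434 (NZD/CHF).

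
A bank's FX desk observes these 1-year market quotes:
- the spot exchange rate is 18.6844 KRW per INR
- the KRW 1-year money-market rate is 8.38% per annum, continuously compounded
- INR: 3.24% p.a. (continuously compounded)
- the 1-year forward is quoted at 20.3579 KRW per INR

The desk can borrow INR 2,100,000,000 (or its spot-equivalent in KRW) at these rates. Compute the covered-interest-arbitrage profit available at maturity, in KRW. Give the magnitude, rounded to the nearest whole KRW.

T = 1 year.
Keep in INR, deliver into the forward: 2,100,000,000·1.03293059492·20.3579 = KRW 44,159,425,292.48.
Swap to KRW now, deposit: 2,100,000,000·18.6844·1.087411389781 = KRW 42,667,021,679.57.
The quoted forward overvalues INR, so borrow KRW, buy INR at spot, deposit the INR at 3.24%, and sell the proceeds forward at 20.3579.
The gap between the two covered legs is KRW 1,492,403,613.

KRW 1,492,403,613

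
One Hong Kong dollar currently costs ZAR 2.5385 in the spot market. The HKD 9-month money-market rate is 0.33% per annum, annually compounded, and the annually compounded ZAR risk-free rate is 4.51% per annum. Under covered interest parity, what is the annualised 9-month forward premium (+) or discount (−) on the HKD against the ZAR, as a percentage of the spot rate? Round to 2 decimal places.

+4.14%

T = 9/12 years.
CIP forward (ZAR per HKD) = 2.5385 × 1.0336378/1.002474 = 2.6174141.
(F − S)/S ÷ T = (2.6174141 − 2.5385)/2.5385/(9/12) = 0.041449 → 4.14%.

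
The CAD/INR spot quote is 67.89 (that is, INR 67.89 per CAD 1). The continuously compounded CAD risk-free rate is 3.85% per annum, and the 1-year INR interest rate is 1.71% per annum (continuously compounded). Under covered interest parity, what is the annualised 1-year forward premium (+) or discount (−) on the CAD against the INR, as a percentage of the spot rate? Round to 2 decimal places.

-2.12%

T = 1 year.
F = S · g_INR/g_CAD = 67.89 × 1.017247/1.0392507 = 66.45259.
Annualised premium = (F − S)/S × (1/T) = (66.45259 − 67.89)/67.89 ÷ 1 = -2.12%.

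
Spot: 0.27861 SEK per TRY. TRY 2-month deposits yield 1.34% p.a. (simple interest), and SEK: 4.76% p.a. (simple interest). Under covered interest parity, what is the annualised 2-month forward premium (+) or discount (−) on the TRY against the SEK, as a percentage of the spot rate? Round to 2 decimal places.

T = 2/12 years.
CIP forward (SEK per TRY) = 0.27861 × 1.0079333/1.0022333 = 0.28019454.
Annualised premium = (F − S)/S × (1/T) = (0.28019454 − 0.27861)/0.27861 ÷ (2/12) = 3.41%.

+3.41%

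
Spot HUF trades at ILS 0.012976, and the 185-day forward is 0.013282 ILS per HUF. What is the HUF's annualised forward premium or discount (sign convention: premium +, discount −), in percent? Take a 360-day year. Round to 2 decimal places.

T = 185/360 years.
HUF trades forward at +2.35820% vs spot over the period.
Per annum: 0.0235820 / (185/360) = 0.045889 = 4.59%.

+4.59%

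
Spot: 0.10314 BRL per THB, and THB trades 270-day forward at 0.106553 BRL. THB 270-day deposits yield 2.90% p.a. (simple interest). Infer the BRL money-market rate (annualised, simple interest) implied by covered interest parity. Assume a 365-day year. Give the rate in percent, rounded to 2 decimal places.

7.47%

T = 270/365 years.
F/S = 0.106553/0.10314 = 1.0330909 = (growth of BRL) / (growth of THB).
THB growth factor: 1 + 0.0290×270/365 = 1.0214521.
That pins the BRL growth at 1.0552529.
r = (1.0552529 − 1)/(270/365) = 0.074694 → 7.47%.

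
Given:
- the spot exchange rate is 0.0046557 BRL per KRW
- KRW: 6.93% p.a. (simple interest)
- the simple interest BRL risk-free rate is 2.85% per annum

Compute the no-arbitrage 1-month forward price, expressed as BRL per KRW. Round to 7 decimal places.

0.0046400

T = 1/12 years.
BRL growth factor: 1 + 0.0285×1/12 = 1.002375.
KRW growth factor: 1 + 0.0693×1/12 = 1.005775.
CIP: F = S · (grow BRL)/(grow KRW) = 0.0046557 × 1.002375/1.005775 = 0.004639962 BRL per KRW.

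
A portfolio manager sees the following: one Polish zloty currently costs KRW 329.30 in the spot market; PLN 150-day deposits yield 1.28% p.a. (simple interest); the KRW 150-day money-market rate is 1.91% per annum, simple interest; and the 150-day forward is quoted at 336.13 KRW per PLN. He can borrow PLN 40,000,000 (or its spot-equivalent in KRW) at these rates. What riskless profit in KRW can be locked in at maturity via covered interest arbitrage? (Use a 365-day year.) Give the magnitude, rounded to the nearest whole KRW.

T = 150/365 years.
Invest the PLN and cover forward: 40,000,000 × 1.005260273973 × 336.13 = KRW 13,515,925,435.62.
Convert at spot and invest in KRW: 40,000,000 × 329.30 × 1.007849315068 = KRW 13,275,391,178.08.
The quoted forward overvalues PLN, so borrow KRW, buy PLN at spot, deposit the PLN at 1.28%, and sell the proceeds forward at 336.13.
Arbitrage profit = |13,515,925,435.62 − 13,275,391,178.08| = KRW 240,534,258.

KRW 240,534,258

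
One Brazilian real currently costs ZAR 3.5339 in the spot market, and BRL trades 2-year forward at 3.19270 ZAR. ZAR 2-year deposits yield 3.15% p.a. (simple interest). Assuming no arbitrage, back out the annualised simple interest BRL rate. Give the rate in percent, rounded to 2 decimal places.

8.83%

T = 2 years.
CIP gives F = S · g_ZAR/g_BRL, so g_ZAR/g_BRL = 3.1927/3.5339 = 0.9034494.
The ZAR side grows by 1 + 0.0315×2 = 1.063000.
So the BRL growth factor = 1.1766016.
(1.1766016 − 1)/T = 0.088301, i.e. 8.83%.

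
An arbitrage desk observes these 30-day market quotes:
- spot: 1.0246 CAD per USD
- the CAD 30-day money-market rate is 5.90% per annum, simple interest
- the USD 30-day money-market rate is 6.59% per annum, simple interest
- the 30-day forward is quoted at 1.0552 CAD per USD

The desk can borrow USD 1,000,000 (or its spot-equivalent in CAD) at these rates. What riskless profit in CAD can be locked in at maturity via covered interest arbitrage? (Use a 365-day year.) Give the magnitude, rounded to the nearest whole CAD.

CAD 31,347

T = 30/365 years.
Invest the USD and cover forward: 1,000,000 × 1.005416438 × 1.0552 = CAD 1,060,915.43.
Convert at spot and invest in CAD: 1,000,000 × 1.0246 × 1.004849315 = CAD 1,029,568.61.
The quoted forward overvalues USD, so borrow CAD, buy USD at spot, deposit the USD at 6.59%, and sell the proceeds forward at 1.0552.
Profit = 1,060,915.43 − 1,029,568.61 = CAD 31,347.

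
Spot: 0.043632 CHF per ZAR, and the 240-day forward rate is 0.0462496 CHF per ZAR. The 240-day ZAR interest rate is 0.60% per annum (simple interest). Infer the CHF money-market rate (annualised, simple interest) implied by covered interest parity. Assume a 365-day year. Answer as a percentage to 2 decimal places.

9.76%

T = 240/365 years.
CIP gives F = S · g_CHF/g_ZAR, so g_CHF/g_ZAR = 0.0462496/0.043632 = 1.0599927.
The ZAR side grows by 1 + 0.0060×240/365 = 1.0039452.
Hence g_CHF = 1.0641746.
(1.0641746 − 1)/T = 0.097599, i.e. 9.76%.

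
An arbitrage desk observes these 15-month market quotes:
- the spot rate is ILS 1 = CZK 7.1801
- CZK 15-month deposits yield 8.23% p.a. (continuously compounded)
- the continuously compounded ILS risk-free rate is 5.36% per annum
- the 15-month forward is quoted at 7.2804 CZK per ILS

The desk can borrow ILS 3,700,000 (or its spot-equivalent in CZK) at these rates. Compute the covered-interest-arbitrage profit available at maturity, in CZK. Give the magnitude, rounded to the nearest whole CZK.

T = 15/12 years.
Route A — deposit ILS, sell forward: 3,700,000 × 1.0692954782 × 7.2804 = CZK 28,804,125.56.
Route B — convert at spot, deposit CZK: 3,700,000 × 7.1801 × 1.1083528563 = CZK 29,444,912.07.
The quoted forward undervalues ILS, so borrow ILS, convert to CZK at spot, deposit the CZK at 8.23%, and buy ILS forward at 7.2804 to cover the loan.
The gap between the two covered legs is CZK 640,787.

CZK 640,787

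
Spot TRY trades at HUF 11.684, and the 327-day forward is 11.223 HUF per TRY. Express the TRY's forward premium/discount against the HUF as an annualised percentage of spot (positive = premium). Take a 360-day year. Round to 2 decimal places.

-4.34%

T = 327/360 years.
TRY trades forward at -3.94557% vs spot over the period.
×(1/T) gives -4.34% p.a.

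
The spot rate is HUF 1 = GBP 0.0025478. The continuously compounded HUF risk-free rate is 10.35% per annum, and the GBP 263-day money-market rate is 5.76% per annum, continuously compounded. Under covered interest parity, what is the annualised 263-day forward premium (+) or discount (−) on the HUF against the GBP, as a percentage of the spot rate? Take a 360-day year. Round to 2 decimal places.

T = 263/360 years.
No-arbitrage forward: 0.0025478 × 1.0429779 / 1.0785446 = 0.0024637823 GBP/HUF.
(F − S)/S ÷ T = (0.0024637823 − 0.0025478)/0.0025478/(263/360) = -0.045139 → -4.51%.

-4.51%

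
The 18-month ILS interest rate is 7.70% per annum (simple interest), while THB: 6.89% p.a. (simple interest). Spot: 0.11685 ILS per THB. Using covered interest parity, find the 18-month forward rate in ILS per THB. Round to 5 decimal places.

0.11814

T = 18/12 years.
Growth of 1 ILS over T: 1 + 0.0770×18/12 = 1.115500.
THB growth factor: 1 + 0.0689×18/12 = 1.103350.
So F = 0.11685 × 1.115500 / 1.103350 = 0.1181367 (ILS/THB).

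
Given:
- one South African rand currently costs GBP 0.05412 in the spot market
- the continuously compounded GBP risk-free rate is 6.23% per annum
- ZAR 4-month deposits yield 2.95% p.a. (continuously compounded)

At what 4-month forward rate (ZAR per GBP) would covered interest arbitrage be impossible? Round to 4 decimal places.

T = 4/12 years.
GBP growth factor: e^(0.0623×4/12) = 1.02098379.
Growth of 1 ZAR over T: e^(0.0295×4/12) = 1.00988184.
CIP: F = S · (grow GBP)/(grow ZAR) = 0.05412 × 1.02098379/1.00988184 = 0.054714958 GBP per ZAR.
Quoted the other way: 1/0.054714958 = 18.2765 ZAR per GBP.

18.2765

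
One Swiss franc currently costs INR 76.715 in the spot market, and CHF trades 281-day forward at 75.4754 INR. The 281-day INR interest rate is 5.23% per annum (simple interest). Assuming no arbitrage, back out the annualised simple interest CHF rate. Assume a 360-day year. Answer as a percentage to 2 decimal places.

T = 281/360 years.
F/S = 75.4754/76.715 = 0.9838415 = (growth of INR) / (growth of CHF).
INR growth factor: 1 + 0.0523×281/360 = 1.0408231.
So the CHF growth factor = 1.0579175.
r = (1.0579175 − 1)/(281/360) = 0.074200 → 7.42%.

7.42%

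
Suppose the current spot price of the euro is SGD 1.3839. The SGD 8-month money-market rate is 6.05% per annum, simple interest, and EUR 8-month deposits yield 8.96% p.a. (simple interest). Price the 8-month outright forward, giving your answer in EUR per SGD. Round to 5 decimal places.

T = 8/12 years.
Growth of 1 SGD over T: 1 + 0.0605×8/12 = 1.0403333.
Growth of 1 EUR over T: 1 + 0.0896×8/12 = 1.0597333.
So F = 1.3839 × 1.0403333 / 1.0597333 = 1.358566 (SGD/EUR).
Invert for EUR per SGD: 1 / 1.358566 = 0.73607.

0.73607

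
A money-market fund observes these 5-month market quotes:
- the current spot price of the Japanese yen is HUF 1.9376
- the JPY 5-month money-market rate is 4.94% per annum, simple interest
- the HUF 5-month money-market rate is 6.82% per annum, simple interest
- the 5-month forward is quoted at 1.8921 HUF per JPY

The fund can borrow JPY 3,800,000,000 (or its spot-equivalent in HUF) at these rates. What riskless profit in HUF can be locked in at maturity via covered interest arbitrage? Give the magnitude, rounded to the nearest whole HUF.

HUF 234,134,752

T = 5/12 years.
Route A — deposit JPY, sell forward: 3,800,000,000 × 1.020583333333 × 1.8921 = HUF 7,337,973,755.00.
Route B — convert at spot, deposit HUF: 3,800,000,000 × 1.9376 × 1.028416666667 = HUF 7,572,108,506.67.
The quoted forward undervalues JPY, so borrow JPY, convert to HUF at spot, deposit the HUF at 6.82%, and buy JPY forward at 1.8921 to cover the loan.
Profit = 7,572,108,506.67 − 7,337,973,755.00 = HUF 234,134,752.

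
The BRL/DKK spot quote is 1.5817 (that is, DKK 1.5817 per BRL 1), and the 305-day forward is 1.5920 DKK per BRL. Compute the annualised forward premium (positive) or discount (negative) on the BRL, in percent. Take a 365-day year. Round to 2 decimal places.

T = 305/365 years.
BRL trades forward at +0.65120% vs spot over the period.
Per annum: 0.0065120 / (305/365) = 0.007793 = 0.78%.

+0.78%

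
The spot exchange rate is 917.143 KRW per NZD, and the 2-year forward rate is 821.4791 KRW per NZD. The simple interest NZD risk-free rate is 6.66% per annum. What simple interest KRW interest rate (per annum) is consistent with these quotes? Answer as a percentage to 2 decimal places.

0.75%

T = 2 years.
CIP gives F = S · g_KRW/g_NZD, so g_KRW/g_NZD = 821.4791/917.143 = 0.8956936.
The NZD side grows by 1 + 0.0666×2 = 1.133200.
That pins the KRW growth at 1.015000.
r = (1.015000 − 1)/2 = 0.007500 → 0.75%.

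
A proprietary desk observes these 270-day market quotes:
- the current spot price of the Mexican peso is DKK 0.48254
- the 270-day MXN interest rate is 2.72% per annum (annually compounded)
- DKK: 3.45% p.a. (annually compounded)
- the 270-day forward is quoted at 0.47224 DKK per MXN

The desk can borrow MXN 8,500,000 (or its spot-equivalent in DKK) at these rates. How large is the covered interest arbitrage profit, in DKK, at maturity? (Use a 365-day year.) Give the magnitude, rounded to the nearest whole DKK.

DKK 111,280

T = 270/365 years.
Keep in MXN, deliver into the forward: 8,500,000·1.020050128·0.47224 = DKK 4,094,522.02.
Swap to DKK now, deposit: 8,500,000·0.48254·1.025407597 = DKK 4,205,801.55.
The quoted forward undervalues MXN, so borrow MXN, convert to DKK at spot, deposit the DKK at 3.45%, and buy MXN forward at 0.47224 to cover the loan.
Arbitrage profit = |4,094,522.02 − 4,205,801.55| = DKK 111,280.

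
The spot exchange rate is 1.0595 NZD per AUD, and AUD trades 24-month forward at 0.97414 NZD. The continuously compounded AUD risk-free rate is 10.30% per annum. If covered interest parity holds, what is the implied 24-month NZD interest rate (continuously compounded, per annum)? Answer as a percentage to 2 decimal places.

6.10%

T = 2 years.
CIP gives F = S · g_NZD/g_AUD, so g_NZD/g_AUD = 0.97414/1.0595 = 0.9194337.
AUD growth factor: e^(0.1030×2) = 1.2287532.
Hence g_NZD = 1.1297571.
Take logs: ln 1.1297571 / 2 = 0.061001, so 6.10%.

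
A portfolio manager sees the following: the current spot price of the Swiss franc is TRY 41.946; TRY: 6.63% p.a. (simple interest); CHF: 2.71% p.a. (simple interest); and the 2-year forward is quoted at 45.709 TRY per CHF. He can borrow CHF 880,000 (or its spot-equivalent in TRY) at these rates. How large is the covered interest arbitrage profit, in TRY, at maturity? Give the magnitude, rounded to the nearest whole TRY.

T = 2 years.
Keep in CHF, deliver into the forward: 880,000·1.054200·45.709 = TRY 42,404,056.46.
Swap to TRY now, deposit: 880,000·41.946·1.132600 = TRY 41,807,074.85.
The quoted forward overvalues CHF, so borrow TRY, buy CHF at spot, deposit the CHF at 2.71%, and sell the proceeds forward at 45.709.
The gap between the two covered legs is TRY 596,982.

TRY 596,982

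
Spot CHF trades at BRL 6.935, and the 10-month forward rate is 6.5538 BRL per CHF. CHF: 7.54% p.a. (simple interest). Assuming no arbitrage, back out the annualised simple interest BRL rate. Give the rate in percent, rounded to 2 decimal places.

T = 10/12 years.
By CIP, F/S equals the BRL-to-CHF growth ratio: 6.5538/6.935 = 0.9450324.
CHF growth factor: 1 + 0.0754×10/12 = 1.0628333.
So the BRL growth factor = 1.0044119.
(1.0044119 − 1)/T = 0.005294, i.e. 0.53%.

0.53%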